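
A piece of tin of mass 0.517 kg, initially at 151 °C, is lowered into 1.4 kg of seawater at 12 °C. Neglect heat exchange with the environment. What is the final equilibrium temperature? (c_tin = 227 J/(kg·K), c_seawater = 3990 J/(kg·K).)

T_f ≈ 14.9 °C

Net heat exchanged in the isolated system is zero:
0.517×227×(T − 151) + 1.4×3990×(T − 12) = 0
117.36(T − 151) + 5586(T − 12) = 0
5703.4 T = 84753
T = 84753/5703.4 ≈ 14.86 °C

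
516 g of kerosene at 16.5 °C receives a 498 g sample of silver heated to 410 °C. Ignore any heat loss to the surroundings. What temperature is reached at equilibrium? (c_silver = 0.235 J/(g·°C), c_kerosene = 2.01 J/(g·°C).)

Setting the total heat transfer to zero:
498·0.235·(T − 410) + 516·2.01·(T − 16.5) = 0
(117.03 + 1037.2) T = 117.03·410 + 1037.2·16.5
T = 65095/1154.2 ≈ 56.40 °C

T_f ≈ 56.4 °C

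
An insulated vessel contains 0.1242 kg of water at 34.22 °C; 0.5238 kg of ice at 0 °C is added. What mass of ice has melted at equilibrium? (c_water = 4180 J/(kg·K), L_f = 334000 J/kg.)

m_melted ≈ 0.0532 kg

Heat available from the water dropping to 0 °C: 0.1242·4180·34.22 = 17766 J.
Melting all 0.5238 kg of ice would need 0.5238·334000 = 174949 J.
That's not enough to melt it all — equilibrium is at 0 °C with ice remaining.
Mass melted = 17766/334000 ≈ 0.05319 kg.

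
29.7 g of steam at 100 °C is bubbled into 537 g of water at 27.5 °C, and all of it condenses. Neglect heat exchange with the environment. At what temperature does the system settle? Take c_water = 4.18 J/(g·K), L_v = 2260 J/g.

Energy conservation, ΣQ = 0:
steam→water at 100 °C releases m L_v = 29.7·2260 = 67122; condensate cools 100→T: 29.7·4.18·(T − 100) = 124.15(T − 100); water warms: 537·4.18·(T − 27.5) = 2244.7(T − 27.5)
2368.8 T = 67122 + 12415 + 61728 = 141265
T ≈ 59.64 °C — below 100 °C, confirming all the steam condensed.

T_f ≈ 59.6 °C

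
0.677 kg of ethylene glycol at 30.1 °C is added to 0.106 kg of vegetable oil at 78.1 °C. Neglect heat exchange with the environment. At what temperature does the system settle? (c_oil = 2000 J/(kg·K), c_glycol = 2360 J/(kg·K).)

T_f ≈ 35.7 °C

With ΣQ=0 the equilibrium temperature is the m·c-weighted mean:
T_f = (212*78.1 + 1597.7*30.1) / (212 + 1597.7)
    = 64649 / 1809.7 ≈ 35.72 °C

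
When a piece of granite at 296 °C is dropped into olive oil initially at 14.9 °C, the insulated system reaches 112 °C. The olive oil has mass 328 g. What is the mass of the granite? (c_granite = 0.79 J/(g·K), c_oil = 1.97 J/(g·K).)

Heat lost by the granite = heat gained by the oil:
m×0.79×(296 − 112) = 328×1.97×(112 − 14.9)
145.36 m = 62742  ⇒  m ≈ 431.6 g

m ≈ 432 g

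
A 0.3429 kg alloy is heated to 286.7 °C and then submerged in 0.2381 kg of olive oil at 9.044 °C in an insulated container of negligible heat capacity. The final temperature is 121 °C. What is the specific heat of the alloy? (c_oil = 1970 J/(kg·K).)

c ≈ 924 J/(kg·K)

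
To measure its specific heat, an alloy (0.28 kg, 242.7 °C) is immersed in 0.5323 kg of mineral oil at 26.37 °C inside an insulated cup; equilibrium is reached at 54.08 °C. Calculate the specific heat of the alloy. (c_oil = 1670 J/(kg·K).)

Conservation of energy gives ΣQ = 0:
0.28×c×(54.08 − 242.7) + 0.5323×1670×(54.08 − 26.37) = 0
-52.81 c = -24633
c = -24633/-52.81 ≈ 466.4 J/(kg·K)

c ≈ 466 J/(kg·K)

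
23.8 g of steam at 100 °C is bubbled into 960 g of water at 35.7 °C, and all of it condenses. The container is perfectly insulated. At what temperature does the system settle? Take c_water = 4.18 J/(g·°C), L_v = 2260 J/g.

T_f ≈ 50.3 °C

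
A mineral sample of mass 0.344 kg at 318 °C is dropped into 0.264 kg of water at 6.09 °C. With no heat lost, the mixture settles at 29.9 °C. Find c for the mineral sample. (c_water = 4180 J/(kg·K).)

c ≈ 265 J/(kg·K)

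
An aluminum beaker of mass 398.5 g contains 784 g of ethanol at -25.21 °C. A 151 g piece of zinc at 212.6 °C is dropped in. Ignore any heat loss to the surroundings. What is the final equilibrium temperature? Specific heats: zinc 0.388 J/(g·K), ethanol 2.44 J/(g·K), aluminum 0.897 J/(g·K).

T_f ≈ -19.2 °C

Taking heat into each body as positive, Σ m c ΔT = 0:
151*0.388*(T − 212.6) + 784*2.44*(T − (-25.21)) + 398.5*0.897*(T − (-25.21)) = 0
58.59(T − 212.6) + 1913(T − (-25.21)) + 357.45(T − (-25.21)) = 0
2329 T = -44781
T = -44781/2329 ≈ -19.23 °C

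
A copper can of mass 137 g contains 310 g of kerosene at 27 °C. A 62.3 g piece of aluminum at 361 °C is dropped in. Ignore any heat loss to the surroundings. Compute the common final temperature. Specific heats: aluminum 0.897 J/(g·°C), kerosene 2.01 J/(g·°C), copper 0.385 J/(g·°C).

Net heat exchanged in the isolated system is zero:
62.3·0.897·(T − 361) + 310·2.01·(T − 27) + 137·0.385·(T − 27) = 0
55.88(T − 361) + 623.1(T − 27) + 52.75(T − 27) = 0
(55.88 + 623.1 + 52.75) T = 55.88·361 + 623.1·27 + 52.75·27
T ≈ 52.51 °C

T_f ≈ 52.5 °C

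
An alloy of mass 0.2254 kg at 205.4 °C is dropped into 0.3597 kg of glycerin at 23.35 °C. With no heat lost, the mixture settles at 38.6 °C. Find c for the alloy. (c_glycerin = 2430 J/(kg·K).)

m_s c (T_s − T_f) = m_glycerin c_glycerin (T_f − T_0):
0.2254·c·(205.4 − 38.6) = 0.3597·2430·(38.6 − 23.35)
37.6 c = 13330  ⇒  c ≈ 354.5 J/(kg·K)

c ≈ 355 J/(kg·K)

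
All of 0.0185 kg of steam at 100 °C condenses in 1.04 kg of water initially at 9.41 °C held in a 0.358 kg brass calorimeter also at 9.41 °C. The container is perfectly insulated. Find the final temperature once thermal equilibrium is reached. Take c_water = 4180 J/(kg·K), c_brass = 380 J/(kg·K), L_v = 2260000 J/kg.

Conservation of energy gives ΣQ = 0:
condense steam: −0.0185×2260000 = −41810; condensate cools 100→T: 0.0185×4180×(T − 100) = 77.33(T − 100); water warms: 1.04×4180×(T − 9.41) = 4347.2(T − 9.41); brass cup: 0.358×380×(T − 9.41) = 136.04(T − 9.41)
4560.6 T = 41810 + 7733 + 42187 = 91730
T ≈ 20.11 °C, under the boiling point, so the assumption holds.

T_f ≈ 20.1 °C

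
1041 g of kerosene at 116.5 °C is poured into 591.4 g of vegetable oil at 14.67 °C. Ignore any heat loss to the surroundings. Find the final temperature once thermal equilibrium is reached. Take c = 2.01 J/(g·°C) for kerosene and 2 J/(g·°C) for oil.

T_f ≈ 79.7 °C

With ΣQ=0 the equilibrium temperature is the m·c-weighted mean:
T_f = (2092.4*116.5 + 1182.8*14.67) / (2092.4 + 1182.8)
    = 261117 / 3275.2 ≈ 79.73 °C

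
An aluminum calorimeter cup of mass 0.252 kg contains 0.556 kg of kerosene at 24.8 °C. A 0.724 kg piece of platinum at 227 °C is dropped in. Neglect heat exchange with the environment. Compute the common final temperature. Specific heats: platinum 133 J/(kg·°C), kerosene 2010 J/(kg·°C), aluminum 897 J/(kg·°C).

Conservation of energy gives ΣQ = 0:
0.724*133*(T − 227) + 0.556*2010*(T − 24.8) + 0.252*897*(T − 24.8) = 0
96.29(T − 227) + 1117.6(T − 24.8) + 226.04(T − 24.8) = 0
(96.29 + 1117.6 + 226.04) T = 96.29*227 + 1117.6*24.8 + 226.04*24.8
T ≈ 38.32 °C

T_f ≈ 38.3 °C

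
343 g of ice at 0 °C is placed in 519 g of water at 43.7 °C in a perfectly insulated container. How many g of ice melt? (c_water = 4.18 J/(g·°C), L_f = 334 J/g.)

Heat available from the water dropping to 0 °C: 519·4.18·43.7 = 94804 J.
Melting all 343 g of ice would need 343·334 = 114562 J.
That's not enough to melt it all — equilibrium is at 0 °C with ice remaining.
m_melt = 94804 / L_f = 283.8 g.

m_melted ≈ 284 g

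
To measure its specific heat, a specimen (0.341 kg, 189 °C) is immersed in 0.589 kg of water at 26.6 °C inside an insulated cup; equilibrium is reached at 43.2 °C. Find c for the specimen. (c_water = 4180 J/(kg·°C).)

Net heat exchanged in the isolated system is zero:
0.341·c·(43.2 − 189) + 0.589·4180·(43.2 − 26.6) = 0
-49.72 c = -40870
c = -40870/-49.72 ≈ 822 J/(kg·°C)

c ≈ 822 J/(kg·°C)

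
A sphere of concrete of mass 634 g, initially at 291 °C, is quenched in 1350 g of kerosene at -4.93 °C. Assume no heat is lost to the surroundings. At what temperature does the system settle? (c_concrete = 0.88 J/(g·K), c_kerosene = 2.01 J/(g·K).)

Net heat exchanged in the isolated system is zero:
634·0.88·(T − 291) + 1350·2.01·(T − (-4.93)) = 0
(557.92 + 2713.5) T = 557.92·291 + 2713.5·(-4.93)
T = 148977/3271.4 ≈ 45.54 °C

T_f ≈ 45.5 °C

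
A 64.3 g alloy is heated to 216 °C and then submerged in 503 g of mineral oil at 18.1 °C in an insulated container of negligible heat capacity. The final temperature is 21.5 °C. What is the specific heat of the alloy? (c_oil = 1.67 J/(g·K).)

c ≈ 0.228 J/(g·K)

Heat lost by the alloy = heat gained by the oil:
64.3·c·(216 − 21.5) = 503·1.67·(21.5 − 18.1)
12506 c = 2856  ⇒  c ≈ 0.2284 J/(g·K)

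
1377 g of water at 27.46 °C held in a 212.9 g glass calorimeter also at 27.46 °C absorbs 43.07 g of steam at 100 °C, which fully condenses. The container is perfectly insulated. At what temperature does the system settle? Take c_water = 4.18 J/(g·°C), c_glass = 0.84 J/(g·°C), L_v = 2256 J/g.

Energy conservation, ΣQ = 0:
condense steam: −43.07×2256 = −97166; condensed water 100 °C→T: 180.03(T − 100); original water: 5755.9(T − 27.46); cup: 178.84(T − 27.46)
6114.7 T = 97166 + 18003 + 162967 = 278136
T ≈ 45.49 °C (< 100 °C, so full condensation is consistent).

T_f ≈ 45.5 °C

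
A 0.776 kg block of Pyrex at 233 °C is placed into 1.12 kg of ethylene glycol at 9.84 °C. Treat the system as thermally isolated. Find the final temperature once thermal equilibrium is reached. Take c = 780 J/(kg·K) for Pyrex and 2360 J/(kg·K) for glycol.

With ΣQ=0 the equilibrium temperature is the m·c-weighted mean:
T_f = (605.28*233 + 2643.2*9.84) / (605.28 + 2643.2)
    = 167039 / 3248.5 ≈ 51.42 °C

T_f ≈ 51.4 °C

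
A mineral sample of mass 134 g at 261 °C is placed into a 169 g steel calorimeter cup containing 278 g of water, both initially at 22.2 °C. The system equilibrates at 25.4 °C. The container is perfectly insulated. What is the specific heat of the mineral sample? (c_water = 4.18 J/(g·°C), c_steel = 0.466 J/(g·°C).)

c ≈ 0.126 J/(g·°C)

Setting the total heat transfer to zero:
134×c×(25.4 − 261) + 278×4.18×(25.4 − 22.2) + 169×0.466×(25.4 − 22.2) = 0
-31570 c = -3970.5
c = -3970.5/-31570 ≈ 0.1258 J/(g·°C)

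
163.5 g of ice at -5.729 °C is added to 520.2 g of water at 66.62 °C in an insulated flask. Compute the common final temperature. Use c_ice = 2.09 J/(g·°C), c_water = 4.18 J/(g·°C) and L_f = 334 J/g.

Let T be the final temperature. ΣQ_i = 0:
warm ice to 0 °C: 163.5×2.09×(0 − (-5.729)) = 1957.7
  melt ice: 163.5×334 = 54609
  warm the meltwater: 683.43 T
  water cools: 520.2×4.18×(T − 66.62) = 2174.4(T − 66.62)
2857.9 T = 144861 − 56567 = 88294
T ≈ 30.90 °C. Since T > 0 °C, the all-ice-melts assumption holds.

T_f ≈ 30.9 °C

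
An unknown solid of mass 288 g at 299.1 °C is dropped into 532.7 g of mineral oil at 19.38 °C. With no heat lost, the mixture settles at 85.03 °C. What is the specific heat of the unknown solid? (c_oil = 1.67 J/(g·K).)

Energy conservation, ΣQ = 0:
288·c·(85.03 − 299.1) + 532.7·1.67·(85.03 − 19.38) = 0
-61652 c = -58403
c = -58403/-61652 ≈ 0.9473 J/(g·K)

c ≈ 0.947 J/(g·K)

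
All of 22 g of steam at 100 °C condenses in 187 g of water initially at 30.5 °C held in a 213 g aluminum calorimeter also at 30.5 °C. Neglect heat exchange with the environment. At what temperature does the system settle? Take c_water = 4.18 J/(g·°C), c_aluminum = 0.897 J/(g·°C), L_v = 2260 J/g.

T_f ≈ 83.2 °C

Sum of m c ΔT and latent-heat terms is zero:
latent heat released on condensation: 22·2260 = 49720; condensate cools 100→T: 22·4.18·(T − 100) = 91.96(T − 100); original water: 781.66(T − 30.5); aluminum cup: 213·0.897·(T − 30.5) = 191.06(T − 30.5)
1064.7 T = 49720 + 9196 + 29668 = 88584
T ≈ 83.20 °C — below 100 °C, confirming all the steam condensed.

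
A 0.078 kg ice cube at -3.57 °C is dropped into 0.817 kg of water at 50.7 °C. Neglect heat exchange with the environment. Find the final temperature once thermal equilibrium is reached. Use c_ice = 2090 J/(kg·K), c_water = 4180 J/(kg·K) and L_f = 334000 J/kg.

T_f ≈ 39.2 °C

Taking heat into each body as positive, Σ m c ΔT = 0:
warm ice to 0 °C: 0.078·2090·(0 − (-3.57)) = 581.98; melt ice: 0.078·334000 = 26052; meltwater 0→T: 0.078·4180·T = 326.04 T; water: 3415.1(T − 50.7)
3741.1 T = 173144 − 26634 = 146510
T ≈ 39.16 °C (positive, so assuming full melt was valid).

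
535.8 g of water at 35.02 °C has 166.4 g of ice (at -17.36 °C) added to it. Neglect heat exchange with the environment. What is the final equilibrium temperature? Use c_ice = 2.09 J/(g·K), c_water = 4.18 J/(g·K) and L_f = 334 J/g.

T_f ≈ 5.7 °C

Setting the total heat transfer to zero:
ice -17.36→0 °C: 166.4×2.09×17.36 = 6037.4
  melt ice: 166.4×334 = 55578
  warm the meltwater: 695.55 T
  water cools: 535.8×4.18×(T − 35.02) = 2239.6(T − 35.02)
2935.2 T = 78432 − 61615 = 16817
T ≈ 5.73 °C — above 0 °C, consistent with complete melting.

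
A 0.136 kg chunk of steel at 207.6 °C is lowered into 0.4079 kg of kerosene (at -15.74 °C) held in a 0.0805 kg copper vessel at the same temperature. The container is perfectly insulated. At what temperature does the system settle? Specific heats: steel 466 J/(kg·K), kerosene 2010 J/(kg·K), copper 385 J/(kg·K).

With ΣQ=0 the equilibrium temperature is the m·c-weighted mean:
T_f = (63.38*207.6 + 819.88*(-15.74) + 30.99*(-15.74)) / (63.38 + 819.88 + 30.99)
    = -235.86 / 914.25 ≈ -0.26 °C

T_f ≈ -0.3 °C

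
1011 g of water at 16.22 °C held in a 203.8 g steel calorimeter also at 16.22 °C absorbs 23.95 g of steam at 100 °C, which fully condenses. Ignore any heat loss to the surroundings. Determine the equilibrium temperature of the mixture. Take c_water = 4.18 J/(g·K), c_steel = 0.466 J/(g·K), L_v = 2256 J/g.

T_f ≈ 30.3 °C

Setting the total heat transfer to zero:
condense steam: −23.95·2256 = −54031; condensed water 100 °C→T: 100.11(T − 100); original water: 4226(T − 16.22); steel cup: 203.8·0.466·(T − 16.22) = 94.97(T − 16.22)
4421.1 T = 54031 + 10011 + 70086 = 134128
T ≈ 30.34 °C, under the boiling point, so the assumption holds.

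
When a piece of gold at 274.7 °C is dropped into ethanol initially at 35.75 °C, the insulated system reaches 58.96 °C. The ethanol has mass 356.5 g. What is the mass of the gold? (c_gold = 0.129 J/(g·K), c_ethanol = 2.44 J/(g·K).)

Heat gained plus heat lost sum to zero:
m×0.129×(58.96 − 274.7) + 356.5×2.44×(58.96 − 35.75) = 0
-27.83 m = -20189
m = -20189/-27.83 ≈ 725.4 g

m ≈ 725 g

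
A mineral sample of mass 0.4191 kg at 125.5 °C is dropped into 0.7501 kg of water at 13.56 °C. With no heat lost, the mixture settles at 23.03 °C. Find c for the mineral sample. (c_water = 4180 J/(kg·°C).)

c ≈ 691 J/(kg·°C)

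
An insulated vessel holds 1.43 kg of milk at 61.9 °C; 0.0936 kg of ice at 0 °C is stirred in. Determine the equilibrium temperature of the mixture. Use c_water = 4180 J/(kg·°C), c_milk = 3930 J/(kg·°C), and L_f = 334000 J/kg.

T_f ≈ 52.7 °C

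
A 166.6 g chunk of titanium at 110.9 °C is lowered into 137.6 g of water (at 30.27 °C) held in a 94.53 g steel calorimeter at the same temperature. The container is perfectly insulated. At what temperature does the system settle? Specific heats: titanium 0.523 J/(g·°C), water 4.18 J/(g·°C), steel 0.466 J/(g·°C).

Heat gained plus heat lost sum to zero:
166.6*0.523*(T − 110.9) + 137.6*4.18*(T − 30.27) + 94.53*0.466*(T − 30.27) = 0
87.13(T − 110.9) + 575.17(T − 30.27) + 44.05(T − 30.27) = 0
706.35 T = 28407
T ≈ 40.22 °C

T_f ≈ 40.2 °C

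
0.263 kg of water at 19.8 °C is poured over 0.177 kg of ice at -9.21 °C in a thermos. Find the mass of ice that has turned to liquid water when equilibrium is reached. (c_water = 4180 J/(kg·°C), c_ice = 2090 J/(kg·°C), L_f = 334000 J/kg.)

Cooling the water to 0 °C releases 0.263×4180×19.8 = 21767 J.
Warming the ice to 0 °C takes 0.177×2090×9.21 = 3407.1 J, leaving 18360 J for melting.
To melt every bit of ice: 0.177×334000 = 59118 J.
18360 J < 59118 J, so only part of the ice melts and the system sits at 0 °C.
m_melt = 18360 / L_f = 0.05497 kg.

m_melted ≈ 0.055 kg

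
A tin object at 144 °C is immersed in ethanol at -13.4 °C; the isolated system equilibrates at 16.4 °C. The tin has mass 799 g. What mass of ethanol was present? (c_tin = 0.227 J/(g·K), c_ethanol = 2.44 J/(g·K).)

Heat gained plus heat lost sum to zero:
799×0.227×(16.4 − 144) + m×2.44×(16.4 − (-13.4)) = 0
72.71 m = 23143
m = 23143/72.71 ≈ 318.3 g

m ≈ 318 g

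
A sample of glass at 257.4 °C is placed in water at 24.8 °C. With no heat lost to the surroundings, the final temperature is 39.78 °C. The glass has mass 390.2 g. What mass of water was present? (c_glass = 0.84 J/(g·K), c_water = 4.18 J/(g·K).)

m ≈ 1140 g

Taking heat into each body as positive, Σ m c ΔT = 0:
390.2·0.84·(39.78 − 257.4) + m·4.18·(39.78 − 24.8) = 0
62.62 m = 71329
m = 71329/62.62 ≈ 1139 g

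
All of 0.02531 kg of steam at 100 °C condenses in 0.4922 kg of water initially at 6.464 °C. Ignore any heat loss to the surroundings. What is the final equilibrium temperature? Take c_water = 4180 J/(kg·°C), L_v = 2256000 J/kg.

Energy balance with sensible and latent terms:
latent heat released on condensation: 0.02531·2256000 = 57099; condensed water 100 °C→T: 105.8(T − 100); water warms: 0.4922·4180·(T − 6.464) = 2057.4(T − 6.464)
2163.2 T = 57099 + 10580 + 13299 = 80978
T ≈ 37.43 °C (< 100 °C, so full condensation is consistent).

T_f ≈ 37.4 °C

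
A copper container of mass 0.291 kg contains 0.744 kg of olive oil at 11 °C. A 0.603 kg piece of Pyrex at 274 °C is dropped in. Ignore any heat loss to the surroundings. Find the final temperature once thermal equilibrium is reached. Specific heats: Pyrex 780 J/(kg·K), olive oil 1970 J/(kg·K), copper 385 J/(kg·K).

T_f ≈ 71.4 °C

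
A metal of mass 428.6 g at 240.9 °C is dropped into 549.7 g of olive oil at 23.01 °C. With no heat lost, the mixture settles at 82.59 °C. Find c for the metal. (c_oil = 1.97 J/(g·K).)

c ≈ 0.951 J/(g·K)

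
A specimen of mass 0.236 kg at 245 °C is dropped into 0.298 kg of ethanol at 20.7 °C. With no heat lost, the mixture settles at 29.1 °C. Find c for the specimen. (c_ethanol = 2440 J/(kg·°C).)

Setting the total heat transfer to zero:
0.236×c×(29.1 − 245) + 0.298×2440×(29.1 − 20.7) = 0
-50.95 c = -6107.8
c = -6107.8/-50.95 ≈ 119.9 J/(kg·°C)

c ≈ 120 J/(kg·°C)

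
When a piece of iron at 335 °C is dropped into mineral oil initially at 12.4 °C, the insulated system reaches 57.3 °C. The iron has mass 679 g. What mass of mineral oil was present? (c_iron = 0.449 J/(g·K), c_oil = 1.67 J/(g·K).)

m ≈ 1130 g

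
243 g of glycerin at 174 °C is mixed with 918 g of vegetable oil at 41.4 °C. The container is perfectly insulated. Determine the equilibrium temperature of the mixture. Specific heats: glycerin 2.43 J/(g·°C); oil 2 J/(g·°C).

T_f ≈ 73.7 °C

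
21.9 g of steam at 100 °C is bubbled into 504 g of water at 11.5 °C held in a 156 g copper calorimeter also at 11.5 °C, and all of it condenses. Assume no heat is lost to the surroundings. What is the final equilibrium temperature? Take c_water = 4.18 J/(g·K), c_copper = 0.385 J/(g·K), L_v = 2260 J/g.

T_f ≈ 37.0 °C

Conservation of energy gives ΣQ = 0:
steam→water at 100 °C releases m L_v = 21.9·2260 = 49494; condensed water 100 °C→T: 91.54(T − 100); original water: 2106.7(T − 11.5); cup: 60.06(T − 11.5)
2258.3 T = 49494 + 9154.2 + 24918 = 83566
T ≈ 37.00 °C (< 100 °C, so full condensation is consistent).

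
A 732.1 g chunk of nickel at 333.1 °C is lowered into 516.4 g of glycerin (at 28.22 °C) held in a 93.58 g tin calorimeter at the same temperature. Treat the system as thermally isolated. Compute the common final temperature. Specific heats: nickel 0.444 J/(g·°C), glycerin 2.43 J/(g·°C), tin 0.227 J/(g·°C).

T_f ≈ 90.1 °C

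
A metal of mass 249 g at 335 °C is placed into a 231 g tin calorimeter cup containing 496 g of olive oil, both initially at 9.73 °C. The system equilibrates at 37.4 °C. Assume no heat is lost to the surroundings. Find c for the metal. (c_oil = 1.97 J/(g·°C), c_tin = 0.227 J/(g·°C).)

Conservation of energy gives ΣQ = 0:
249×c×(37.4 − 335) + 496×1.97×(37.4 − 9.73) + 231×0.227×(37.4 − 9.73) = 0
-74102 c = -28488
c = -28488/-74102 ≈ 0.3844 J/(g·°C)

c ≈ 0.384 J/(g·°C)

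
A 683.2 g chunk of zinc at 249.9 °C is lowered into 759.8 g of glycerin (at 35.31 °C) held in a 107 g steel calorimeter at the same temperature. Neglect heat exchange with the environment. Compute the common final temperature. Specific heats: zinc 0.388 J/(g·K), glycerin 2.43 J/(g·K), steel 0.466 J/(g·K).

T_f ≈ 61.6 °C

Heat gained plus heat lost sum to zero:
683.2*0.388*(T − 249.9) + 759.8*2.43*(T − 35.31) + 107*0.466*(T − 35.31) = 0
265.08(T − 249.9) + 1846.3(T − 35.31) + 49.86(T − 35.31) = 0
2161.3 T = 133198
T ≈ 61.63 °C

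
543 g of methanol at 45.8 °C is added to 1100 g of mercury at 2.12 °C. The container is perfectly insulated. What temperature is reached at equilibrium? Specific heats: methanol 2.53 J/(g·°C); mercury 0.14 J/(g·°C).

|Q_methanol| = |Q_mercury|:
543·2.53·(45.8 − T) = 1100·0.14·(T − 2.12)
1373.8(45.8 − T) = 154(T − 2.12)
1527.8 T = 63246  ⇒  T ≈ 41.40 °C

T_f ≈ 41.4 °C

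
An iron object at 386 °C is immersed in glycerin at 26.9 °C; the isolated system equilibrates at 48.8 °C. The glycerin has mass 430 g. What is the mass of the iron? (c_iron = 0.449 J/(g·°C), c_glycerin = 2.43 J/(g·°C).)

Setting the total heat transfer to zero:
m·0.449·(48.8 − 386) + 430·2.43·(48.8 − 26.9) = 0
-151.4 m = -22883
m = -22883/-151.4 ≈ 151.1 g

m ≈ 151 g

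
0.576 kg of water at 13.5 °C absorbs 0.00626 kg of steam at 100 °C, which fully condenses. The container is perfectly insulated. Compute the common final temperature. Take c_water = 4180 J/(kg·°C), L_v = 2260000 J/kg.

Net heat exchanged in the isolated system is zero:
steam→water at 100 °C releases m L_v = 0.00626×2260000 = 14148; condensate cools 100→T: 0.00626×4180×(T − 100) = 26.17(T − 100); original water: 2407.7(T − 13.5)
2433.8 T = 14148 + 2616.7 + 32504 = 49268
T ≈ 20.24 °C (< 100 °C, so full condensation is consistent).

T_f ≈ 20.2 °C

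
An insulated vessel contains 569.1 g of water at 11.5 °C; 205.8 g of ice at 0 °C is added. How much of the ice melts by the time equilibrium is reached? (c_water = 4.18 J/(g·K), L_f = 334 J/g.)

m_melted ≈ 81.9 g

Heat available from the water dropping to 0 °C: 569.1×4.18×11.5 = 27357 J.
Melting all 205.8 g of ice would need 205.8×334 = 68737 J.
27357 J < 68737 J, so only part of the ice melts and the system sits at 0 °C.
Mass melted = 27357/334 ≈ 81.91 g.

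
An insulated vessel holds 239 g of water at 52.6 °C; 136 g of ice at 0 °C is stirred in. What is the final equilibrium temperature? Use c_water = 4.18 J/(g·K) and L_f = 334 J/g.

Conservation of energy gives ΣQ = 0:
latent heat to melt: 136·334 = 45424; meltwater 0→T: 136·4.18·T = 568.48 T; water: 999.02(T − 52.6)
1567.5 T = 52548 − 45424 = 7124.5
T ≈ 4.55 °C. Since T > 0 °C, the all-ice-melts assumption holds.

T_f ≈ 4.5 °C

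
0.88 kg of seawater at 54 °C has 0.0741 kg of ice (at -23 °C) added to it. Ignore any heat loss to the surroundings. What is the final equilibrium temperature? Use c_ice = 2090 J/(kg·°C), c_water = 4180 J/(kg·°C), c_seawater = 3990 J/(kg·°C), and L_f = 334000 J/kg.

T_f ≈ 42.2 °C

Let T be the final temperature. ΣQ_i = 0:
warm ice to 0 °C: 0.0741·2090·(0 − (-23)) = 3562; melt ice: 0.0741·334000 = 24749; meltwater 0→T: 0.0741·4180·T = 309.74 T; seawater: 3511.2(T − 54)
3820.9 T = 189605 − 28311 = 161293
T ≈ 42.21 °C (positive, so assuming full melt was valid).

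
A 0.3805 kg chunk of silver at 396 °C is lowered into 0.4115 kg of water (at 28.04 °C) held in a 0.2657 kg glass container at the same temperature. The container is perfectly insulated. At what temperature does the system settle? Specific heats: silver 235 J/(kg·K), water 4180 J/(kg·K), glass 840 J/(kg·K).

Heat gained plus heat lost sum to zero:
0.3805*235*(T − 396) + 0.4115*4180*(T − 28.04) + 0.2657*840*(T − 28.04) = 0
2032.7 T = 89898
T = 89898 / 2032.7 = 44.2 °C

T_f ≈ 44.2 °C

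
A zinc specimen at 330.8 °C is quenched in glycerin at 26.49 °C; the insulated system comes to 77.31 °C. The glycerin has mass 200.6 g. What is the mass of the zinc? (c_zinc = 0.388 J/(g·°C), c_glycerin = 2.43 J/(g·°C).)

m ≈ 252 g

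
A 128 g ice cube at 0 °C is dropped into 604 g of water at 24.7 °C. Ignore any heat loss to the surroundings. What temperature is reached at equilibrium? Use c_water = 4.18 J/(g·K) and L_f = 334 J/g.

Energy conservation, ΣQ = 0:
melt ice: 128·334 = 42752
  warm the meltwater: 535.04 T
  water cools: 604·4.18·(T − 24.7) = 2524.7(T − 24.7)
3059.8 T = 62361 − 42752 = 19609
T ≈ 6.41 °C. Since T > 0 °C, the all-ice-melts assumption holds.

T_f ≈ 6.4 °C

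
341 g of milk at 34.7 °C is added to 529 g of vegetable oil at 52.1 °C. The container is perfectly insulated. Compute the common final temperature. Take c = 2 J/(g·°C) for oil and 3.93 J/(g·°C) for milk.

T_f is the heat-capacity-weighted average of the initial temperatures:
T_f = (1058·52.1 + 1340.1·34.7) / (1058 + 1340.1)
    = 101624 / 2398.1 ≈ 42.38 °C

T_f ≈ 42.4 °C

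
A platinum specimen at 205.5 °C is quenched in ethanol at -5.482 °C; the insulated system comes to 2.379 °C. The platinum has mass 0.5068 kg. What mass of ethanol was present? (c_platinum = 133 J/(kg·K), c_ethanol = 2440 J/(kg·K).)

Energy conservation, ΣQ = 0:
0.5068·133·(2.379 − 205.5) + m·2440·(2.379 − (-5.482)) = 0
19181 m = 13691
m = 13691/19181 ≈ 0.7138 kg

m ≈ 0.714 kg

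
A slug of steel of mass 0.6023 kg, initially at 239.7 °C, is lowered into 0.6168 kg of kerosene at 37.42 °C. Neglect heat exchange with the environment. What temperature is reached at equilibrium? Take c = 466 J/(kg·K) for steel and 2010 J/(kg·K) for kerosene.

Let T be the final temperature. ΣQ_i = 0:
0.6023·466·(T − 239.7) + 0.6168·2010·(T − 37.42) = 0
280.67(T − 239.7) + 1239.8(T − 37.42) = 0
1520.4 T = 113669
T = 113669/1520.4 ≈ 74.76 °C

T_f ≈ 74.8 °C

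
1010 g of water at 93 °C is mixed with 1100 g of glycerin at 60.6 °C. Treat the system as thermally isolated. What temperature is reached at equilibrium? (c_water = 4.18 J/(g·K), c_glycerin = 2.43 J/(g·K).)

Heat lost by the water equals heat gained by the glycerin:
1010·4.18·(93 − T) = 1100·2.43·(T − 60.6)
4221.8(93 − T) = 2673(T − 60.6)
6894.8 T = 554611  ⇒  T ≈ 80.44 °C

T_f ≈ 80.4 °C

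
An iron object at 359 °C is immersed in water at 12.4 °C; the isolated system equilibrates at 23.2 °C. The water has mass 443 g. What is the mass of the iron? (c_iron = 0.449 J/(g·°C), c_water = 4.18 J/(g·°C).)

m ≈ 133 g

Let T be the final temperature. ΣQ_i = 0:
m×0.449×(23.2 − 359) + 443×4.18×(23.2 − 12.4) = 0
-150.77 m = -19999
m = -19999/-150.77 ≈ 132.6 g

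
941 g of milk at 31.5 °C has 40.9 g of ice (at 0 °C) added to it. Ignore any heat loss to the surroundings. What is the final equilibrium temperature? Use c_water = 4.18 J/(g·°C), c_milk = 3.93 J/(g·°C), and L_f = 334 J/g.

T_f ≈ 26.6 °C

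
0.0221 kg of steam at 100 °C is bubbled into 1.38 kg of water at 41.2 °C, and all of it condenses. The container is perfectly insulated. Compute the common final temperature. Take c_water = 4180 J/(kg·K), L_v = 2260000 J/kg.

T_f ≈ 50.6 °C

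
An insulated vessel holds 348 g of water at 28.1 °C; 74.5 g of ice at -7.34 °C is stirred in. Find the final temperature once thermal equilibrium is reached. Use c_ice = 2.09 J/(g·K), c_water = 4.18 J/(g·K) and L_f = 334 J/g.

T_f ≈ 8.4 °C

Energy conservation, ΣQ = 0:
warm ice to 0 °C: 74.5·2.09·(0 − (-7.34)) = 1142.9; melt ice: 74.5·334 = 24883; meltwater 0→T: 74.5·4.18·T = 311.41 T; water: 1454.6(T − 28.1)
1766 T = 40875 − 26026 = 14850
T ≈ 8.41 °C (positive, so assuming full melt was valid).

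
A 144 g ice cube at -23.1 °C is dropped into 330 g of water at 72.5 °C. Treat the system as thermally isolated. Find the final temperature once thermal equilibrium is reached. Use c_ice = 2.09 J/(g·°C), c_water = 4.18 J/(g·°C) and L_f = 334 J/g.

Let T be the final temperature. ΣQ_i = 0:
warm ice to 0 °C: 144×2.09×(0 − (-23.1)) = 6952.2; latent heat to melt: 144×334 = 48096; warm the meltwater: 601.92 T; water: 1379.4(T − 72.5)
1981.3 T = 100006 − 55048 = 44958
T ≈ 22.69 °C (positive, so assuming full melt was valid).

T_f ≈ 22.7 °C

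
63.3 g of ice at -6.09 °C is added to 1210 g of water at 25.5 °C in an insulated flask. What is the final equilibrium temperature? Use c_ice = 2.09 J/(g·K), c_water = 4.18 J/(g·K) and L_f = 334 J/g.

Taking heat into each body as positive, Σ m c ΔT = 0:
warm ice to 0 °C: 63.3·2.09·(0 − (-6.09)) = 805.69; melt ice: 63.3·334 = 21142; warm the meltwater: 264.59 T; water: 5057.8(T − 25.5)
5322.4 T = 128974 − 21948 = 107026
T ≈ 20.11 °C (positive, so assuming full melt was valid).

T_f ≈ 20.1 °C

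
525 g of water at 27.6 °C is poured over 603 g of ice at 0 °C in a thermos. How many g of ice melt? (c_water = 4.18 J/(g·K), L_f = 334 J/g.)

m_melted ≈ 181 g

Water can give up m c ΔT = 525·4.18·27.6 = 60568 J before reaching 0 °C.
Melting all 603 g of ice would need 603·334 = 201402 J.
That's not enough to melt it all — equilibrium is at 0 °C with ice remaining.
Mass melted = 60568/334 ≈ 181.3 g.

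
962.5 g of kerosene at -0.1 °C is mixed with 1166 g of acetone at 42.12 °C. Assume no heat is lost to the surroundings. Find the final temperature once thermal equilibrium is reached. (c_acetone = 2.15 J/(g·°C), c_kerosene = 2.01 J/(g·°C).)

T_f ≈ 23.7 °C

Conservation of energy gives ΣQ = 0:
1166×2.15×(T − 42.12) + 962.5×2.01×(T − (-0.1)) = 0
(2506.9 + 1934.6) T = 2506.9×42.12 + 1934.6×(-0.1)
T = 105397 / 4441.5 = 23.7 °C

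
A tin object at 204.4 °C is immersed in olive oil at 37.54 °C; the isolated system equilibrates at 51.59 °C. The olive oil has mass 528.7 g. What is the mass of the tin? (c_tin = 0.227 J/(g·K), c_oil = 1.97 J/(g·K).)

Heat lost by the tin = heat gained by the oil:
m×0.227×(204.4 − 51.59) = 528.7×1.97×(51.59 − 37.54)
34.69 m = 14634  ⇒  m ≈ 421.9 g

m ≈ 422 g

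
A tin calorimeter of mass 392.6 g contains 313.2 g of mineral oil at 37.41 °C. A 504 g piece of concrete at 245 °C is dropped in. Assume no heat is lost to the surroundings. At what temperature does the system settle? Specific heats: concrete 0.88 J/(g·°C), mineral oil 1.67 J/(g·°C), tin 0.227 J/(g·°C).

T_f = Σ m_i c_i T_i / Σ m_i c_i:
T_f = (443.52*245 + 523.04*37.41 + 89.12*37.41) / (443.52 + 523.04 + 89.12)
    = 131563 / 1055.7 ≈ 124.62 °C

T_f ≈ 124.6 °C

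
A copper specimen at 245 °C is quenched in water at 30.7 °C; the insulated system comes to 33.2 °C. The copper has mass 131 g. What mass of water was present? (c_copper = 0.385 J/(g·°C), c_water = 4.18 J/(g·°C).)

m ≈ 1020 g

Let T be the final temperature. ΣQ_i = 0:
131·0.385·(33.2 − 245) + m·4.18·(33.2 − 30.7) = 0
10.45 m = 10682
m = 10682/10.45 ≈ 1022 g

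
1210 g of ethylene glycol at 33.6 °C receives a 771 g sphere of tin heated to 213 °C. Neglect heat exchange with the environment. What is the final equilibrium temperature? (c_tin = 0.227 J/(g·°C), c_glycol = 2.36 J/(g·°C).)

T_f ≈ 44.0 °C

Net heat exchanged in the isolated system is zero:
771*0.227*(T − 213) + 1210*2.36*(T − 33.6) = 0
175.02(T − 213) + 2855.6(T − 33.6) = 0
(175.02 + 2855.6) T = 175.02*213 + 2855.6*33.6
T ≈ 43.96 °C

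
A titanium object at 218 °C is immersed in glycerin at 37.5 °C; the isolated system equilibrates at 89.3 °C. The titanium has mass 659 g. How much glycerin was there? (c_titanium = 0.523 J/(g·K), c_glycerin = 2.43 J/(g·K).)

m ≈ 352 g

Conservation of energy gives ΣQ = 0:
659·0.523·(89.3 − 218) + m·2.43·(89.3 − 37.5) = 0
125.87 m = 44357
m = 44357/125.87 ≈ 352.4 g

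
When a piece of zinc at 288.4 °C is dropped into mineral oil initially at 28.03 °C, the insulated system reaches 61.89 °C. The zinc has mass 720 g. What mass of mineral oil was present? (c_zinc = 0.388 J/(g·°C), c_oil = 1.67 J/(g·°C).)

m ≈ 1120 g

Energy conservation, ΣQ = 0:
720·0.388·(61.89 − 288.4) + m·1.67·(61.89 − 28.03) = 0
56.55 m = 63278
m = 63278/56.55 ≈ 1119 g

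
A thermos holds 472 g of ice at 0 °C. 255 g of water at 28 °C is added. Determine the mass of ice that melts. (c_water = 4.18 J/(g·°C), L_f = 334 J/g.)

m_melted ≈ 89.4 g

Water can give up m c ΔT = 255·4.18·28 = 29845 J before reaching 0 °C.
Melting all 472 g of ice would need 472·334 = 157648 J.
29845 J < 157648 J, so only part of the ice melts and the system sits at 0 °C.
Mass melted = 29845/334 ≈ 89.36 g.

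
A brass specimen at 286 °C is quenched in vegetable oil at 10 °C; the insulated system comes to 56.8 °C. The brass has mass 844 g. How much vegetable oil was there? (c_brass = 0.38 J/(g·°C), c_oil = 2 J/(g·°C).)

m ≈ 785 g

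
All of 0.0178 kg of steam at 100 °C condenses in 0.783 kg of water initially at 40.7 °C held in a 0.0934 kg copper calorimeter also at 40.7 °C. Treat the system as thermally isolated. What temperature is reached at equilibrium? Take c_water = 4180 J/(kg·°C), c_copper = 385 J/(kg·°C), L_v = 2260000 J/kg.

Let T be the final temperature. ΣQ_i = 0:
condense steam: −0.0178×2260000 = −40228; condensate cools 100→T: 0.0178×4180×(T − 100) = 74.4(T − 100); water warms: 0.783×4180×(T − 40.7) = 3272.9(T − 40.7); cup: 35.96(T − 40.7)
3383.3 T = 40228 + 7440.4 + 134672 = 182341
T ≈ 53.89 °C (< 100 °C, so full condensation is consistent).

T_f ≈ 53.9 °C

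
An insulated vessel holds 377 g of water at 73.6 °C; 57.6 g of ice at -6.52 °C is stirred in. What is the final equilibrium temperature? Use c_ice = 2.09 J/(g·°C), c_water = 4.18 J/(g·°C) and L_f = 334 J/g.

T_f ≈ 52.8 °C

Heat gained plus heat lost sum to zero:
ice -6.52→0 °C: 57.6×2.09×6.52 = 784.9; fusion: m_ice L_f = 57.6×334 = 19238; warm the meltwater: 240.77 T; water cools: 377×4.18×(T − 73.6) = 1575.9(T − 73.6)
1816.6 T = 115983 − 20023 = 95960
T ≈ 52.82 °C (positive, so assuming full melt was valid).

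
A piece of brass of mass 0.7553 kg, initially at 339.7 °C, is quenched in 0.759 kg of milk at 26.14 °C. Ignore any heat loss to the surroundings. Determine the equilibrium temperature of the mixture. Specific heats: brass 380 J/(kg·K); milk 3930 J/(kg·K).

T_f ≈ 53.7 °C

T_f = Σ m_i c_i T_i / Σ m_i c_i:
T_f = (287.01×339.7 + 2982.9×26.14) / (287.01 + 2982.9)
    = 175471 / 3269.9 ≈ 53.66 °C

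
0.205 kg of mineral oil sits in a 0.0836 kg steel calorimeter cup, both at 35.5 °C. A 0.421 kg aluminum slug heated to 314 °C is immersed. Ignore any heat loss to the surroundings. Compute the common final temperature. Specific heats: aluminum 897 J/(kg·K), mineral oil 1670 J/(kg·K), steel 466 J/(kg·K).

T_f ≈ 174.1 °C

With ΣQ=0 the equilibrium temperature is the m·c-weighted mean:
T_f = (377.64·314 + 342.35·35.5 + 38.96·35.5) / (377.64 + 342.35 + 38.96)
    = 132114 / 758.94 ≈ 174.08 °C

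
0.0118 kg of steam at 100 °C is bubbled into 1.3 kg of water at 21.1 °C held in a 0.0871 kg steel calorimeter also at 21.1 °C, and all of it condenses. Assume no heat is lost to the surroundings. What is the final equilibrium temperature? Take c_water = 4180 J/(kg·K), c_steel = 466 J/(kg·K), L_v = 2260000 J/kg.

T_f ≈ 26.6 °C

Energy conservation, ΣQ = 0:
latent heat released on condensation: 0.0118×2260000 = 26668; condensate cools 100→T: 0.0118×4180×(T − 100) = 49.32(T − 100); original water: 5434(T − 21.1); steel cup: 0.0871×466×(T − 21.1) = 40.59(T − 21.1)
5523.9 T = 26668 + 4932.4 + 115514 = 147114
T ≈ 26.63 °C, under the boiling point, so the assumption holds.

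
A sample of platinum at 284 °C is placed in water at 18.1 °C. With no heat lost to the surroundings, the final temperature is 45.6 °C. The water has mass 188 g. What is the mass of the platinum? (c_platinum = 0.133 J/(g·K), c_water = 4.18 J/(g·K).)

m ≈ 682 g

Heat lost by the platinum = heat gained by the water:
m×0.133×(284 − 45.6) = 188×4.18×(45.6 − 18.1)
31.71 m = 21611  ⇒  m ≈ 681.6 g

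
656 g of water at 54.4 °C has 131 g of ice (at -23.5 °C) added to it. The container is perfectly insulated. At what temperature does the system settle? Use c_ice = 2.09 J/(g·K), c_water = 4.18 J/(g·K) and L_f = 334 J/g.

Let T be the final temperature. ΣQ_i = 0:
ice -23.5→0 °C: 131·2.09·23.5 = 6434.1; melt ice: 131·334 = 43754; warm the meltwater: 547.58 T; water cools: 656·4.18·(T − 54.4) = 2742.1(T − 54.4)
3289.7 T = 149169 − 50188 = 98981
T ≈ 30.09 °C (positive, so assuming full melt was valid).

T_f ≈ 30.1 °C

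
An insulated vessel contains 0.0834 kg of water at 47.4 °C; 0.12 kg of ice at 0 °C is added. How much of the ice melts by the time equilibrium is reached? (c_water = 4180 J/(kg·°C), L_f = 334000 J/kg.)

m_melted ≈ 0.0495 kg

Heat available from the water dropping to 0 °C: 0.0834·4180·47.4 = 16524 J.
Melting all 0.12 kg of ice would need 0.12·334000 = 40080 J.
16524 J < 40080 J, so only part of the ice melts and the system sits at 0 °C.
Mass melted = 16524/334000 ≈ 0.04947 kg.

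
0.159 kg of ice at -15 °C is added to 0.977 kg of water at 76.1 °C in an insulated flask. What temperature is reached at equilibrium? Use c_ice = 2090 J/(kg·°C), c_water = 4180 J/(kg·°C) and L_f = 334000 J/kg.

Let T be the final temperature. ΣQ_i = 0:
ice -15→0 °C: 0.159×2090×15 = 4984.6; fusion: m_ice L_f = 0.159×334000 = 53106; warm the meltwater: 664.62 T; water: 4083.9(T − 76.1)
4748.5 T = 310782 − 58091 = 252691
T ≈ 53.22 °C — above 0 °C, consistent with complete melting.

T_f ≈ 53.2 °C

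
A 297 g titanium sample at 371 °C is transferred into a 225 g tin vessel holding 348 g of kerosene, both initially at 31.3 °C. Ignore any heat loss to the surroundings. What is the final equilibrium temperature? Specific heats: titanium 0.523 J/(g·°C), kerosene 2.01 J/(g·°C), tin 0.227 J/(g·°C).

T_f ≈ 89.5 °C

Net heat exchanged in the isolated system is zero:
297*0.523*(T − 371) + 348*2.01*(T − 31.3) + 225*0.227*(T − 31.3) = 0
155.33(T − 371) + 699.48(T − 31.3) + 51.08(T − 31.3) = 0
905.89 T = 81120
T ≈ 89.55 °C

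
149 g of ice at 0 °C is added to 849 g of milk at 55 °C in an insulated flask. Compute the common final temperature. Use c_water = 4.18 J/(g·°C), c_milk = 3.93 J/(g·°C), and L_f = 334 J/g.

Setting the total heat transfer to zero:
melt ice: 149×334 = 49766
  warm the meltwater: 622.82 T
  milk cools: 849×3.93×(T − 55) = 3336.6(T − 55)
3959.4 T = 183511 − 49766 = 133745
T ≈ 33.78 °C — above 0 °C, consistent with complete melting.

T_f ≈ 33.8 °C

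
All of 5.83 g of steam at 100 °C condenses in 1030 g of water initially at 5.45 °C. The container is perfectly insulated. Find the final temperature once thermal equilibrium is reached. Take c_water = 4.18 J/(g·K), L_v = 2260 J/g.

T_f ≈ 9.0 °C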